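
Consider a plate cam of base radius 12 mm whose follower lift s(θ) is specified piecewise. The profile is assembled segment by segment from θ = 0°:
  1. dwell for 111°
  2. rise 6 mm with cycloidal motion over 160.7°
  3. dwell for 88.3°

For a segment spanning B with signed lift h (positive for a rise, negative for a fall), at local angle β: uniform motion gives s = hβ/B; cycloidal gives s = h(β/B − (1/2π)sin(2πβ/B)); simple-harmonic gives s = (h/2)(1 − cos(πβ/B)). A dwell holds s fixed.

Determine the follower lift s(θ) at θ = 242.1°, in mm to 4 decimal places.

seg 1 [0°–111°] dwell: s stays 0.0000
seg 2 [111°–271.7°] cycloidal, h=6: θ=242.1° here. β=131.1, B=160.7. 6·(0.8158 − sin(2π·0.8158)/(2π)) = 5.7693 → s = 5.7693

5.7693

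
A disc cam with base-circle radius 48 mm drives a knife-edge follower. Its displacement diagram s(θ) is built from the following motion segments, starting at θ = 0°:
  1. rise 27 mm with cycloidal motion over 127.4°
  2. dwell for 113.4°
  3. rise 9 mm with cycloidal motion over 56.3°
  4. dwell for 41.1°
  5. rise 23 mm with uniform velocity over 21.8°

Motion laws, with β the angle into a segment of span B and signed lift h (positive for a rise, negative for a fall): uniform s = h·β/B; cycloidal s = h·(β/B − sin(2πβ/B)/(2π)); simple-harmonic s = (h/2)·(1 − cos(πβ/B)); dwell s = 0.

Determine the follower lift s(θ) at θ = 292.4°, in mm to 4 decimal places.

seg 1 [0°–127.4°] cycloidal, h=27: full span → s += 27 → s = 27.0000
seg 2 [127.4°–240.8°] dwell: s stays 27.0000
seg 3 [240.8°–297.1°] cycloidal, h=9: θ=292.4° here. β=51.6, B=56.3. 9·(0.9165 − sin(2π·0.9165)/(2π)) = 8.9660 → s = 35.9660

35.9660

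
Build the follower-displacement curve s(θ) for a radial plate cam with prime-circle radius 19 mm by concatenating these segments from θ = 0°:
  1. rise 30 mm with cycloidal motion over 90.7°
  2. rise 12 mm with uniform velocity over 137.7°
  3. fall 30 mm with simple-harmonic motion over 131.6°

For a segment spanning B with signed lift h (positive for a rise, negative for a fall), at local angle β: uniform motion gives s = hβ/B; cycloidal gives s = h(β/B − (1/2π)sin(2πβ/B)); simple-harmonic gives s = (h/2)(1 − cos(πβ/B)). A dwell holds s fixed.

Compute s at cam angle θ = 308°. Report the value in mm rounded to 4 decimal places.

seg 1 [0°–90.7°] cycloidal, h=30: full span → s += 30 → s = 30.0000
seg 2 [90.7°–228.4°] uniform, h=12: full span → s += 12 → s = 42.0000
seg 3 [228.4°–360°] simple-harmonic, h=-30: θ=308° here. β=79.6, B=131.6. -30/2·(1 − cos(π·0.6049)) = -19.8527 → s = 22.1473

22.1473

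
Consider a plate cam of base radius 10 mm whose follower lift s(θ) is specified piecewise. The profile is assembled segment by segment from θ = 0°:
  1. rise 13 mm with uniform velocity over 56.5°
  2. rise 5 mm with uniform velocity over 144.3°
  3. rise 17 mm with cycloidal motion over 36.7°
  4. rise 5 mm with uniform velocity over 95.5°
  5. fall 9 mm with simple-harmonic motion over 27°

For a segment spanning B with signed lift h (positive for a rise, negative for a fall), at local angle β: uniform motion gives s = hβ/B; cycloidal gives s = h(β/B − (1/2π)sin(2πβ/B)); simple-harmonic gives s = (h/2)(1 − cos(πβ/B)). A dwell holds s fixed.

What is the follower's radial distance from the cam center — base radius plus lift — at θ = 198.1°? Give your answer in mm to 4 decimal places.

seg 1 [0°–56.5°] uniform, h=13: full span → s += 13 → s = 13.0000
seg 2 [56.5°–200.8°] uniform, h=5: θ=198.1° here. β=141.6, B=144.3. 5·141.6/144.3 = 4.9064 → s = 17.9064
radial distance = base radius + s = 10 + 17.9064 = 27.9064

27.9064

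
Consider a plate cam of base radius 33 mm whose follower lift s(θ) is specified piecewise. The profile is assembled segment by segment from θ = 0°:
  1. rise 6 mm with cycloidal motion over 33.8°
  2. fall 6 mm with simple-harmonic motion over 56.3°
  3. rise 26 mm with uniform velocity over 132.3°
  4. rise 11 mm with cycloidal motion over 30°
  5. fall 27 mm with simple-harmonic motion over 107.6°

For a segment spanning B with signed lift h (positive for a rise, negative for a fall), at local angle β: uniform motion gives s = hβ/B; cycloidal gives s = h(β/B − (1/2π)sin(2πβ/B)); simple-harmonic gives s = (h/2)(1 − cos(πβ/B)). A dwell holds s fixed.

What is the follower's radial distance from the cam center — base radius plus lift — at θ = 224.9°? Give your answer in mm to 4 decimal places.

seg 1 [0°–33.8°] cycloidal, h=6: full span → s += 6 → s = 6.0000
seg 2 [33.8°–90.1°] simple-harmonic, h=-6: full span → s += -6 → s = 0.0000
seg 3 [90.1°–222.4°] uniform, h=26: full span → s += 26 → s = 26.0000
seg 4 [222.4°–252.4°] cycloidal, h=11: θ=224.9° here. β=2.5, B=30. 11·(0.0833 − sin(2π·0.0833)/(2π)) = 0.0413 → s = 26.0413
radial distance = base radius + s = 33 + 26.0413 = 59.0413

59.0413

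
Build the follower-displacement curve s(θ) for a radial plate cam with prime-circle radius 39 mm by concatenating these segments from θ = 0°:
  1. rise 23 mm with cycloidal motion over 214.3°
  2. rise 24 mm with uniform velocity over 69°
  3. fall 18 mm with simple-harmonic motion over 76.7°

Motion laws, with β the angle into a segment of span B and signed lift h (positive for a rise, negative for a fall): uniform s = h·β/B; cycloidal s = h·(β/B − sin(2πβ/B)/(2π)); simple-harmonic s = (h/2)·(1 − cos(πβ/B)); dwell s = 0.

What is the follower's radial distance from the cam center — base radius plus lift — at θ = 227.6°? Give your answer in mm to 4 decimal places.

seg 1 [0°–214.3°] cycloidal, h=23: full span → s += 23 → s = 23.0000
seg 2 [214.3°–283.3°] uniform, h=24: θ=227.6° here. β=13.3, B=69. 24·13.3/69 = 4.6261 → s = 27.6261
radial distance = base radius + s = 39 + 27.6261 = 66.6261

66.6261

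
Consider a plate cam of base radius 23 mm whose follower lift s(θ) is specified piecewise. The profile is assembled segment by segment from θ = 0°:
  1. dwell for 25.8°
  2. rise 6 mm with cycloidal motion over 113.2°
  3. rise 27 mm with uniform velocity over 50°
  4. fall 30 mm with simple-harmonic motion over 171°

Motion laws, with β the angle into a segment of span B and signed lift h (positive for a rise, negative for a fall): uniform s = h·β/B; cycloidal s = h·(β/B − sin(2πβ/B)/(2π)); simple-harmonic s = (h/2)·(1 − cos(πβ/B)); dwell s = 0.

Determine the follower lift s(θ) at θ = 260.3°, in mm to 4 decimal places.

seg 1 [0°–25.8°] dwell: s stays 0.0000
seg 2 [25.8°–139°] cycloidal, h=6: full span → s += 6 → s = 6.0000
seg 3 [139°–189°] uniform, h=27: full span → s += 27 → s = 33.0000
seg 4 [189°–360°] simple-harmonic, h=-30: θ=260.3° here. β=71.3, B=171. -30/2·(1 − cos(π·0.4170)) = -11.1310 → s = 21.8690

21.8690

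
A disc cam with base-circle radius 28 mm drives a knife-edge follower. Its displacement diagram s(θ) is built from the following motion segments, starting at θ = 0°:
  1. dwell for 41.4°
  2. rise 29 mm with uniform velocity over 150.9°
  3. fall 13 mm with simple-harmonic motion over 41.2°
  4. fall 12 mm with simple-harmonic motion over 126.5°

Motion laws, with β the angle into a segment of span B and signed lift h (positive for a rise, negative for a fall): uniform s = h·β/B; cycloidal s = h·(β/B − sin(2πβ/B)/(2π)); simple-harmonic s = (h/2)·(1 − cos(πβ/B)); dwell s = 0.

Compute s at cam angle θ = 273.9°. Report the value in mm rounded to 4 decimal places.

seg 1 [0°–41.4°] dwell: s stays 0.0000
seg 2 [41.4°–192.3°] uniform, h=29: full span → s += 29 → s = 29.0000
seg 3 [192.3°–233.5°] simple-harmonic, h=-13: full span → s += -13 → s = 16.0000
seg 4 [233.5°–360°] simple-harmonic, h=-12: θ=273.9° here. β=40.4, B=126.5. -12/2·(1 − cos(π·0.3194)) = -2.7750 → s = 13.2250

13.2250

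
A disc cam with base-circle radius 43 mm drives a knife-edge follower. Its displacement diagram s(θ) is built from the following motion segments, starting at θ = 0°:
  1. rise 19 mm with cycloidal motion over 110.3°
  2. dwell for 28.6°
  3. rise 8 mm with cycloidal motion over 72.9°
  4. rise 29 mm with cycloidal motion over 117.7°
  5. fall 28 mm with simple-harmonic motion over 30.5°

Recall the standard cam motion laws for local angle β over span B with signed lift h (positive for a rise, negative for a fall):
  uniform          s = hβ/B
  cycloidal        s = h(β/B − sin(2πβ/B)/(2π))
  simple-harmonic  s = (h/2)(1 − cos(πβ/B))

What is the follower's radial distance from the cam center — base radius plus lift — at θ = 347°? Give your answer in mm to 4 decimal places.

seg 1 [0°–110.3°] cycloidal, h=19: full span → s += 19 → s = 19.0000
seg 2 [110.3°–138.9°] dwell: s stays 19.0000
seg 3 [138.9°–211.8°] cycloidal, h=8: full span → s += 8 → s = 27.0000
seg 4 [211.8°–329.5°] cycloidal, h=29: full span → s += 29 → s = 56.0000
seg 5 [329.5°–360°] simple-harmonic, h=-28: θ=347° here. β=17.5, B=30.5. -28/2·(1 − cos(π·0.5738)) = -17.2156 → s = 38.7844
radial distance = base radius + s = 43 + 38.7844 = 81.7844

81.7844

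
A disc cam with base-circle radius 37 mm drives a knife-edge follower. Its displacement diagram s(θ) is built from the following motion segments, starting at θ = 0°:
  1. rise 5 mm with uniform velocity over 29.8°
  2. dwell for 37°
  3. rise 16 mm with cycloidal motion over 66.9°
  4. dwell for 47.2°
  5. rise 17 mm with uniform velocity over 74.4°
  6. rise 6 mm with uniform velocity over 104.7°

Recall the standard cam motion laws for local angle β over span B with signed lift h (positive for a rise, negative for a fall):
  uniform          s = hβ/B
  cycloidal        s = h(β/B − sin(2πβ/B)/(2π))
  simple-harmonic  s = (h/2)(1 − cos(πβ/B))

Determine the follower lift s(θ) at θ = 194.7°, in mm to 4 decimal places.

seg 1 [0°–29.8°] uniform, h=5: full span → s += 5 → s = 5.0000
seg 2 [29.8°–66.8°] dwell: s stays 5.0000
seg 3 [66.8°–133.7°] cycloidal, h=16: full span → s += 16 → s = 21.0000
seg 4 [133.7°–180.9°] dwell: s stays 21.0000
seg 5 [180.9°–255.3°] uniform, h=17: θ=194.7° here. β=13.8, B=74.4. 17·13.8/74.4 = 3.1532 → s = 24.1532

24.1532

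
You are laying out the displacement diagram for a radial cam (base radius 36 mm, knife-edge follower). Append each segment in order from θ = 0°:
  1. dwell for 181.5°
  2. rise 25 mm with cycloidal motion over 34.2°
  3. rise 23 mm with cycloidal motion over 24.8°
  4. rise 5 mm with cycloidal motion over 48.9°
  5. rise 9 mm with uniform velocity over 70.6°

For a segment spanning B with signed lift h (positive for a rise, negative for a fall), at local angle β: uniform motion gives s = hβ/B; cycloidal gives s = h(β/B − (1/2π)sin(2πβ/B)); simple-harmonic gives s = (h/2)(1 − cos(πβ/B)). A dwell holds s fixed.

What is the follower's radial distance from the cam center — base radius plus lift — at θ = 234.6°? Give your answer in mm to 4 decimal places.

seg 1 [0°–181.5°] dwell: s stays 0.0000
seg 2 [181.5°–215.7°] cycloidal, h=25: full span → s += 25 → s = 25.0000
seg 3 [215.7°–240.5°] cycloidal, h=23: θ=234.6° here. β=18.9, B=24.8. 23·(0.7621 − sin(2π·0.7621)/(2π)) = 21.1782 → s = 46.1782
radial distance = base radius + s = 36 + 46.1782 = 82.1782

82.1782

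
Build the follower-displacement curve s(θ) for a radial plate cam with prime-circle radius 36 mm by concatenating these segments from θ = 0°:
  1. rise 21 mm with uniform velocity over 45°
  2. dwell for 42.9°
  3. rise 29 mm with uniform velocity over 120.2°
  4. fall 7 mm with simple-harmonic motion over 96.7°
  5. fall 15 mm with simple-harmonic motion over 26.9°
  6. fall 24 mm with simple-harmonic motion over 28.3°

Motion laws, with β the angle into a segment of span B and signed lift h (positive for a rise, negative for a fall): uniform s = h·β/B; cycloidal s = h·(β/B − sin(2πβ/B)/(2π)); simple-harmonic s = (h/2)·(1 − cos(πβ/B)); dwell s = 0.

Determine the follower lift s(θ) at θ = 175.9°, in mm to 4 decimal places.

seg 1 [0°–45°] uniform, h=21: full span → s += 21 → s = 21.0000
seg 2 [45°–87.9°] dwell: s stays 21.0000
seg 3 [87.9°–208.1°] uniform, h=29: θ=175.9° here. β=88, B=120.2. 29·88/120.2 = 21.2313 → s = 42.2313

42.2313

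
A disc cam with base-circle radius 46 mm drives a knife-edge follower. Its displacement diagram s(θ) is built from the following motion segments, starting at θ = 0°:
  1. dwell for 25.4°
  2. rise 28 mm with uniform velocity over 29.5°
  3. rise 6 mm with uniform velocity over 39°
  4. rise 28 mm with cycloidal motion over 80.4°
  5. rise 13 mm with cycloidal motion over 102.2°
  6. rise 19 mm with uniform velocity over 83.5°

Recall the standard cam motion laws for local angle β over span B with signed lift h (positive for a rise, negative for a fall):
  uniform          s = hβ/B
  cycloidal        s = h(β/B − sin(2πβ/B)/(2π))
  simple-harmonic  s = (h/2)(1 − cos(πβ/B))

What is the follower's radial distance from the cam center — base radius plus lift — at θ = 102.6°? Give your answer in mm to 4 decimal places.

seg 1 [0°–25.4°] dwell: s stays 0.0000
seg 2 [25.4°–54.9°] uniform, h=28: full span → s += 28 → s = 28.0000
seg 3 [54.9°–93.9°] uniform, h=6: full span → s += 6 → s = 34.0000
seg 4 [93.9°–174.3°] cycloidal, h=28: θ=102.6° here. β=8.7, B=80.4. 28·(0.1082 − sin(2π·0.1082)/(2π)) = 0.2281 → s = 34.2281
radial distance = base radius + s = 46 + 34.2281 = 80.2281

80.2281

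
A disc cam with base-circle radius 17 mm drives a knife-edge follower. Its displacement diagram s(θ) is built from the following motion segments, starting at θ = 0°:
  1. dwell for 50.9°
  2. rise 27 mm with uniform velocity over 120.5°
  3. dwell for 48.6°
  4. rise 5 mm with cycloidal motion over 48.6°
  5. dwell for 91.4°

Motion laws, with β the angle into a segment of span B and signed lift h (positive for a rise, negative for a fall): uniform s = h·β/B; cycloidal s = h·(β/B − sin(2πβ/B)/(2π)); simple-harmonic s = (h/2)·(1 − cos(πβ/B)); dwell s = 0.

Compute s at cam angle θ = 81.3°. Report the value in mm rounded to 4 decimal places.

seg 1 [0°–50.9°] dwell: s stays 0.0000
seg 2 [50.9°–171.4°] uniform, h=27: θ=81.3° here. β=30.4, B=120.5. 27·30.4/120.5 = 6.8116 → s = 6.8116

6.8116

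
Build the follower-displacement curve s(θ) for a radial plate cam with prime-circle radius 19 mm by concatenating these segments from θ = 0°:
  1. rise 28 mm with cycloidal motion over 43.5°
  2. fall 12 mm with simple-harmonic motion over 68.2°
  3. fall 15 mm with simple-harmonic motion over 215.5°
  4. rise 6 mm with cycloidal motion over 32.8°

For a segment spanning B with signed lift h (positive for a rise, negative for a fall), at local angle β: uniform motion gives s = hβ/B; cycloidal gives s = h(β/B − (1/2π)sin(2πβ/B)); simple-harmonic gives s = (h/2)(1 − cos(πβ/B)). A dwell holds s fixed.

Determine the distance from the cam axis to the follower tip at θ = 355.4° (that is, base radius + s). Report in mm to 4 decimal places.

seg 1 [0°–43.5°] cycloidal, h=28: full span → s += 28 → s = 28.0000
seg 2 [43.5°–111.7°] simple-harmonic, h=-12: full span → s += -12 → s = 16.0000
seg 3 [111.7°–327.2°] simple-harmonic, h=-15: full span → s += -15 → s = 1.0000
seg 4 [327.2°–360°] cycloidal, h=6: θ=355.4° here. β=28.2, B=32.8. 6·(0.8598 − sin(2π·0.8598)/(2π)) = 5.8953 → s = 6.8953
radial distance = base radius + s = 19 + 6.8953 = 25.8953

25.8953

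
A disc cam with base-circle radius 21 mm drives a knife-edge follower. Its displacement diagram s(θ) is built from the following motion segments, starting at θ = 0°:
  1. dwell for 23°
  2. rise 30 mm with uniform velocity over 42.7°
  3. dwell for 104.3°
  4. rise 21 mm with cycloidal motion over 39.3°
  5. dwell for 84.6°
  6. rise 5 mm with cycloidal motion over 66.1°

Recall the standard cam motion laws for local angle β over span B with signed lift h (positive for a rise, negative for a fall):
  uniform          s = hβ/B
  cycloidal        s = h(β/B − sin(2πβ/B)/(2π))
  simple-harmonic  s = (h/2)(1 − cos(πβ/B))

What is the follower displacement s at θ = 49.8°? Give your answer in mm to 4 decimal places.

seg 1 [0°–23°] dwell: s stays 0.0000
seg 2 [23°–65.7°] uniform, h=30: θ=49.8° here. β=26.8, B=42.7. 30·26.8/42.7 = 18.8290 → s = 18.8290

18.8290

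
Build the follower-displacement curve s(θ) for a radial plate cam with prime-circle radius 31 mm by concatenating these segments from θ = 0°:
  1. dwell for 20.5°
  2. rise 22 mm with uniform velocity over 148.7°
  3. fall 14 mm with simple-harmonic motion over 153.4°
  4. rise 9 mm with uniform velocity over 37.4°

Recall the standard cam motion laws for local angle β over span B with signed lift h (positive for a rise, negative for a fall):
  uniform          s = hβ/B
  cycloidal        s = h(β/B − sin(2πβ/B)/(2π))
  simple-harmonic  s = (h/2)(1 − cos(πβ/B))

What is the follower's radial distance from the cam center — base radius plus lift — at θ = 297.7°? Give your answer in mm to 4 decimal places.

seg 1 [0°–20.5°] dwell: s stays 0.0000
seg 2 [20.5°–169.2°] uniform, h=22: full span → s += 22 → s = 22.0000
seg 3 [169.2°–322.6°] simple-harmonic, h=-14: θ=297.7° here. β=128.5, B=153.4. -14/2·(1 − cos(π·0.8377)) = -13.1094 → s = 8.8906
radial distance = base radius + s = 31 + 8.8906 = 39.8906

39.8906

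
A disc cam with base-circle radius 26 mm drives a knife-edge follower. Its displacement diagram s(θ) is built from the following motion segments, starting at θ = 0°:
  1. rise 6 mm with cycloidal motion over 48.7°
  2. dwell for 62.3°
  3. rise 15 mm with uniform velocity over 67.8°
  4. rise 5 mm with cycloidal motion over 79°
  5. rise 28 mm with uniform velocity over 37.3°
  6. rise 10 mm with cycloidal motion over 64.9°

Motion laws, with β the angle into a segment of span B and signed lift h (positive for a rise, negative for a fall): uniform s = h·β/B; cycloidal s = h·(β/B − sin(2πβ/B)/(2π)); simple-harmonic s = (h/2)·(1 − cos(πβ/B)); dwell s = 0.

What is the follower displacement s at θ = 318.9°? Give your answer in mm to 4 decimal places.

seg 1 [0°–48.7°] cycloidal, h=6: full span → s += 6 → s = 6.0000
seg 2 [48.7°–111°] dwell: s stays 6.0000
seg 3 [111°–178.8°] uniform, h=15: full span → s += 15 → s = 21.0000
seg 4 [178.8°–257.8°] cycloidal, h=5: full span → s += 5 → s = 26.0000
seg 5 [257.8°–295.1°] uniform, h=28: full span → s += 28 → s = 54.0000
seg 6 [295.1°–360°] cycloidal, h=10: θ=318.9° here. β=23.8, B=64.9. 10·(0.3667 − sin(2π·0.3667)/(2π)) = 2.4848 → s = 56.4848

56.4848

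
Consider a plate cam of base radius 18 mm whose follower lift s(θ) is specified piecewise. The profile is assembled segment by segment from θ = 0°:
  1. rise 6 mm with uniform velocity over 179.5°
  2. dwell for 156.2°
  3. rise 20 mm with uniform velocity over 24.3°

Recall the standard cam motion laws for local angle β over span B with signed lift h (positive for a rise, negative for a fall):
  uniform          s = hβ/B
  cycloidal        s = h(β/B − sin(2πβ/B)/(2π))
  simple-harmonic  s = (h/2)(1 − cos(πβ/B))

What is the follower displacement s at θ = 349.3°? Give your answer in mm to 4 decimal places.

seg 1 [0°–179.5°] uniform, h=6: full span → s += 6 → s = 6.0000
seg 2 [179.5°–335.7°] dwell: s stays 6.0000
seg 3 [335.7°–360°] uniform, h=20: θ=349.3° here. β=13.6, B=24.3. 20·13.6/24.3 = 11.1934 → s = 17.1934

17.1934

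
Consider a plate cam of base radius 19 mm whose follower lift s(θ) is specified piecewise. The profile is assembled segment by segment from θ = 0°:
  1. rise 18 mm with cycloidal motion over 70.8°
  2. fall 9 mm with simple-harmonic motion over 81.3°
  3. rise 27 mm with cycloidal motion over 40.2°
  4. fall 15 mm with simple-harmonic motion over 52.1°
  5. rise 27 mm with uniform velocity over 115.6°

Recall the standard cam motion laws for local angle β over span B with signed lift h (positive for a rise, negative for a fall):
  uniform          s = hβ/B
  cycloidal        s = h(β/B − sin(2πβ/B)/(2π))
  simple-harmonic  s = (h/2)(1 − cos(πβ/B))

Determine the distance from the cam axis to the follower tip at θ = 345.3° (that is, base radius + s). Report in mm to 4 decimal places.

seg 1 [0°–70.8°] cycloidal, h=18: full span → s += 18 → s = 18.0000
seg 2 [70.8°–152.1°] simple-harmonic, h=-9: full span → s += -9 → s = 9.0000
seg 3 [152.1°–192.3°] cycloidal, h=27: full span → s += 27 → s = 36.0000
seg 4 [192.3°–244.4°] simple-harmonic, h=-15: full span → s += -15 → s = 21.0000
seg 5 [244.4°–360°] uniform, h=27: θ=345.3° here. β=100.9, B=115.6. 27·100.9/115.6 = 23.5666 → s = 44.5666
radial distance = base radius + s = 19 + 44.5666 = 63.5666

63.5666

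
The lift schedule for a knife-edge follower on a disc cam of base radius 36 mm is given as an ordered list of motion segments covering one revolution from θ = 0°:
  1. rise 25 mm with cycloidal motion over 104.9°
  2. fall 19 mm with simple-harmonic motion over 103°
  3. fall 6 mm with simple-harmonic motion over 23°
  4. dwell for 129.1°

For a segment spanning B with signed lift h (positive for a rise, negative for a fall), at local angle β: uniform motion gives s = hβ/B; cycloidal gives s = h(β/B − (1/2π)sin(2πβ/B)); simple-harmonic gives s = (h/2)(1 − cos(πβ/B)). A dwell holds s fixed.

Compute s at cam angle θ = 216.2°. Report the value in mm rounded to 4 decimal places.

seg 1 [0°–104.9°] cycloidal, h=25: full span → s += 25 → s = 25.0000
seg 2 [104.9°–207.9°] simple-harmonic, h=-19: full span → s += -19 → s = 6.0000
seg 3 [207.9°–230.9°] simple-harmonic, h=-6: θ=216.2° here. β=8.3, B=23. -6/2·(1 − cos(π·0.3609)) = -1.7301 → s = 4.2699

4.2699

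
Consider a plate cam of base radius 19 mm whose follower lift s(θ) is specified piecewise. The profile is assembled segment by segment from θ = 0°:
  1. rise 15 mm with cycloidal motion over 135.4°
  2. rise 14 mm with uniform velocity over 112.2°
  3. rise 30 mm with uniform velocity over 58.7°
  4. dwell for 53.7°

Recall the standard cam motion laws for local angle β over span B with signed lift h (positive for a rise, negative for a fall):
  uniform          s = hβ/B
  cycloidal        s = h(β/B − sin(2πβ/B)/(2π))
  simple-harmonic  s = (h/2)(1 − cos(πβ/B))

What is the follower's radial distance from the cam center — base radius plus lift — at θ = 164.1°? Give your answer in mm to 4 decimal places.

seg 1 [0°–135.4°] cycloidal, h=15: full span → s += 15 → s = 15.0000
seg 2 [135.4°–247.6°] uniform, h=14: θ=164.1° here. β=28.7, B=112.2. 14·28.7/112.2 = 3.5811 → s = 18.5811
radial distance = base radius + s = 19 + 18.5811 = 37.5811

37.5811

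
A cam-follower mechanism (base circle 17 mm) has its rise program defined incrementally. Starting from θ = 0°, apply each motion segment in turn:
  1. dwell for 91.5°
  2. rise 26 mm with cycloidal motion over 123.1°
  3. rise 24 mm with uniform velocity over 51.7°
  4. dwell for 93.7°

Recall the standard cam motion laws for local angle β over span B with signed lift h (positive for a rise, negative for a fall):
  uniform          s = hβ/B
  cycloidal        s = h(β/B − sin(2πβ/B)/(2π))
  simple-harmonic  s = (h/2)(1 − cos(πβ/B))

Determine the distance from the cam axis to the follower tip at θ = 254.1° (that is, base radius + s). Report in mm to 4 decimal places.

seg 1 [0°–91.5°] dwell: s stays 0.0000
seg 2 [91.5°–214.6°] cycloidal, h=26: full span → s += 26 → s = 26.0000
seg 3 [214.6°–266.3°] uniform, h=24: θ=254.1° here. β=39.5, B=51.7. 24·39.5/51.7 = 18.3366 → s = 44.3366
radial distance = base radius + s = 17 + 44.3366 = 61.3366

61.3366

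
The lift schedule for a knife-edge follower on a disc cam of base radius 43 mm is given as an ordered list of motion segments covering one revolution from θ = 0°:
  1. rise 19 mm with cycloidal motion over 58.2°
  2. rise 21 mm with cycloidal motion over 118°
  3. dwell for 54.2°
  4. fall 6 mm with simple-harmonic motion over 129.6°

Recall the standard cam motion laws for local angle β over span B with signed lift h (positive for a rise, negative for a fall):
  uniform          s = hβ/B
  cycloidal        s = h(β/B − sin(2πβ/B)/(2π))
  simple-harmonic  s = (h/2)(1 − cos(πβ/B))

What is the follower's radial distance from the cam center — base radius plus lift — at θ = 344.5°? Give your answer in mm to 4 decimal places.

seg 1 [0°–58.2°] cycloidal, h=19: full span → s += 19 → s = 19.0000
seg 2 [58.2°–176.2°] cycloidal, h=21: full span → s += 21 → s = 40.0000
seg 3 [176.2°–230.4°] dwell: s stays 40.0000
seg 4 [230.4°–360°] simple-harmonic, h=-6: θ=344.5° here. β=114.1, B=129.6. -6/2·(1 − cos(π·0.8804)) = -5.7907 → s = 34.2093
radial distance = base radius + s = 43 + 34.2093 = 77.2093

77.2093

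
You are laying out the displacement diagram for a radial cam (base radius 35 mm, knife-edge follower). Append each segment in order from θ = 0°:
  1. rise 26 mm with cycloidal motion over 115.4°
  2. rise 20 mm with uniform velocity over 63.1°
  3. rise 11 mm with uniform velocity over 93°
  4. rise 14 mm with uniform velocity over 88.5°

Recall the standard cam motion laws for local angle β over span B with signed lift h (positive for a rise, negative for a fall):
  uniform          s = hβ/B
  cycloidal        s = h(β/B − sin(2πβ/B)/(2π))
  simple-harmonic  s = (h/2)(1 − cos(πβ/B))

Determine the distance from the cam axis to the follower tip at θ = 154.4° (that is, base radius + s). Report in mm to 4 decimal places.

seg 1 [0°–115.4°] cycloidal, h=26: full span → s += 26 → s = 26.0000
seg 2 [115.4°–178.5°] uniform, h=20: θ=154.4° here. β=39, B=63.1. 20·39/63.1 = 12.3613 → s = 38.3613
radial distance = base radius + s = 35 + 38.3613 = 73.3613

73.3613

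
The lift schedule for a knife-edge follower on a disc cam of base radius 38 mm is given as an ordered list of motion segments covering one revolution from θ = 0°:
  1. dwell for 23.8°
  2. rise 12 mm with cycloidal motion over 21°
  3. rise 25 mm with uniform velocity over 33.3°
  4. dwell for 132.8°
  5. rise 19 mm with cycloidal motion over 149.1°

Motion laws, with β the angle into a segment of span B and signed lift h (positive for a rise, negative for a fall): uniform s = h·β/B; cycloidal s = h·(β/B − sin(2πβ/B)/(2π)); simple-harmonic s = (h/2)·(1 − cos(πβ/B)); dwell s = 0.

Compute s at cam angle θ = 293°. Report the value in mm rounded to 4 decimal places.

seg 1 [0°–23.8°] dwell: s stays 0.0000
seg 2 [23.8°–44.8°] cycloidal, h=12: full span → s += 12 → s = 12.0000
seg 3 [44.8°–78.1°] uniform, h=25: full span → s += 25 → s = 37.0000
seg 4 [78.1°–210.9°] dwell: s stays 37.0000
seg 5 [210.9°–360°] cycloidal, h=19: θ=293° here. β=82.1, B=149.1. 19·(0.5506 − sin(2π·0.5506)/(2π)) = 11.4081 → s = 48.4081

48.4081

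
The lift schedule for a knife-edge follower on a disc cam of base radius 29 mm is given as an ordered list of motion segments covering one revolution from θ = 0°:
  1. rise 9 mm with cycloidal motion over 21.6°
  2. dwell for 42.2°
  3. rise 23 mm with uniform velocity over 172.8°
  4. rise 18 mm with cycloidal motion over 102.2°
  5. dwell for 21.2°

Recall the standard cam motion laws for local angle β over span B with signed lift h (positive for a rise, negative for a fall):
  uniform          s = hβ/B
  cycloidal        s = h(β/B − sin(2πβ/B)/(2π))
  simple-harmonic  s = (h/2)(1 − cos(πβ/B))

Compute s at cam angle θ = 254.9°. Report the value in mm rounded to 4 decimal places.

seg 1 [0°–21.6°] cycloidal, h=9: full span → s += 9 → s = 9.0000
seg 2 [21.6°–63.8°] dwell: s stays 9.0000
seg 3 [63.8°–236.6°] uniform, h=23: full span → s += 23 → s = 32.0000
seg 4 [236.6°–338.8°] cycloidal, h=18: θ=254.9° here. β=18.3, B=102.2. 18·(0.1791 − sin(2π·0.1791)/(2π)) = 0.6382 → s = 32.6382

32.6382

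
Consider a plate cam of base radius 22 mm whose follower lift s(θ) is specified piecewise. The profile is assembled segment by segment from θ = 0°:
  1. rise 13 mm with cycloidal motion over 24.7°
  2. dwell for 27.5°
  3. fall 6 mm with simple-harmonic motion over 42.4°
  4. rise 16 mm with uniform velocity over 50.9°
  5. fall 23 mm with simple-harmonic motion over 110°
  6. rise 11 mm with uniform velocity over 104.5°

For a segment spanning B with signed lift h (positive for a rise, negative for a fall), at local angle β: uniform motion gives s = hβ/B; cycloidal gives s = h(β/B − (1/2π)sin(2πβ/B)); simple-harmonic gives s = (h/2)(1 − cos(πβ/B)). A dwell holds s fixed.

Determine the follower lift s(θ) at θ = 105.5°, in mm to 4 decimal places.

seg 1 [0°–24.7°] cycloidal, h=13: full span → s += 13 → s = 13.0000
seg 2 [24.7°–52.2°] dwell: s stays 13.0000
seg 3 [52.2°–94.6°] simple-harmonic, h=-6: full span → s += -6 → s = 7.0000
seg 4 [94.6°–145.5°] uniform, h=16: θ=105.5° here. β=10.9, B=50.9. 16·10.9/50.9 = 3.4263 → s = 10.4263

10.4263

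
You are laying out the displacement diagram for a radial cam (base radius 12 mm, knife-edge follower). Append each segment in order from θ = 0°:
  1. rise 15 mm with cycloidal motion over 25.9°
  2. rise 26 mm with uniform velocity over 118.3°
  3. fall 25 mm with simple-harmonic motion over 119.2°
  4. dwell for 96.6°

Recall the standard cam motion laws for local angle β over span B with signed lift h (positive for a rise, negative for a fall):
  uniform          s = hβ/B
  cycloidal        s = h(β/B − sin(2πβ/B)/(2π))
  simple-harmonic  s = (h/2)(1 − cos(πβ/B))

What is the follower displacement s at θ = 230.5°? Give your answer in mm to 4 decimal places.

seg 1 [0°–25.9°] cycloidal, h=15: full span → s += 15 → s = 15.0000
seg 2 [25.9°–144.2°] uniform, h=26: full span → s += 26 → s = 41.0000
seg 3 [144.2°–263.4°] simple-harmonic, h=-25: θ=230.5° here. β=86.3, B=119.2. -25/2·(1 − cos(π·0.7240)) = -20.5880 → s = 20.4120

20.4120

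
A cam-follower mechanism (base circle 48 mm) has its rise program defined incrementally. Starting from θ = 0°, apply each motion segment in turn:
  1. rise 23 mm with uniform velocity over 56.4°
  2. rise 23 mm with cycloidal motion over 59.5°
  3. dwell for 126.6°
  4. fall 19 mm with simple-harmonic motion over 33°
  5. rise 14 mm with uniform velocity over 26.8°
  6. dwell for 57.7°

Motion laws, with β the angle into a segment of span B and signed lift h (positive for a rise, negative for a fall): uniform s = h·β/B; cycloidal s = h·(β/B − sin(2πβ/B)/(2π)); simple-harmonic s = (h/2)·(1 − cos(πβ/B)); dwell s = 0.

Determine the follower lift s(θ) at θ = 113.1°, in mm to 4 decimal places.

seg 1 [0°–56.4°] uniform, h=23: full span → s += 23 → s = 23.0000
seg 2 [56.4°–115.9°] cycloidal, h=23: θ=113.1° here. β=56.7, B=59.5. 23·(0.9529 − sin(2π·0.9529)/(2π)) = 22.9843 → s = 45.9843

45.9843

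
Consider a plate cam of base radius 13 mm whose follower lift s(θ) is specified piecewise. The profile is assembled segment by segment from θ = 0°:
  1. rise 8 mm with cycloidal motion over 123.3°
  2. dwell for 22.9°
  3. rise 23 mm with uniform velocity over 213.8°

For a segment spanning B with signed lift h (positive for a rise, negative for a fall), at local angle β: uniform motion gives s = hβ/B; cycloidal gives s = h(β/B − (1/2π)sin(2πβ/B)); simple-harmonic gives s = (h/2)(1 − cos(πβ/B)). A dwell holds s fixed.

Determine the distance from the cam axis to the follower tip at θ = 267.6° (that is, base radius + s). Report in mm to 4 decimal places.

seg 1 [0°–123.3°] cycloidal, h=8: full span → s += 8 → s = 8.0000
seg 2 [123.3°–146.2°] dwell: s stays 8.0000
seg 3 [146.2°–360°] uniform, h=23: θ=267.6° here. β=121.4, B=213.8. 23·121.4/213.8 = 13.0599 → s = 21.0599
radial distance = base radius + s = 13 + 21.0599 = 34.0599

34.0599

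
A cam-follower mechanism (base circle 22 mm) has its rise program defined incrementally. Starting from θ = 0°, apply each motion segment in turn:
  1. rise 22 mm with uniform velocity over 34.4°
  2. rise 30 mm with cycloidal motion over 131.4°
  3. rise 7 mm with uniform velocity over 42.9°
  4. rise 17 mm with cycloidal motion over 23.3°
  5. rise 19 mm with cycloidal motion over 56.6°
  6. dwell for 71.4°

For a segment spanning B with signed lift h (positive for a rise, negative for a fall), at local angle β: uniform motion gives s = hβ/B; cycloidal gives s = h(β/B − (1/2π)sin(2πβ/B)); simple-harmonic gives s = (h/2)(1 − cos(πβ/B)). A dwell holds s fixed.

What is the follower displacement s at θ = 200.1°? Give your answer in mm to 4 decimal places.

seg 1 [0°–34.4°] uniform, h=22: full span → s += 22 → s = 22.0000
seg 2 [34.4°–165.8°] cycloidal, h=30: full span → s += 30 → s = 52.0000
seg 3 [165.8°–208.7°] uniform, h=7: θ=200.1° here. β=34.3, B=42.9. 7·34.3/42.9 = 5.5967 → s = 57.5967

57.5967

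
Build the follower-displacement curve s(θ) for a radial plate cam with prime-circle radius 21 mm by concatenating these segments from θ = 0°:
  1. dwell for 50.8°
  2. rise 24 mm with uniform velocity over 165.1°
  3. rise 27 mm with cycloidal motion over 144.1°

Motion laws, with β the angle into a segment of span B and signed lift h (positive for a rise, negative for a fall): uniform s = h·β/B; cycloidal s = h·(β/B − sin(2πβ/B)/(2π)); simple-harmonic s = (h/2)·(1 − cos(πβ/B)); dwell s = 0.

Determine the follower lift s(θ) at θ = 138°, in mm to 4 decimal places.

seg 1 [0°–50.8°] dwell: s stays 0.0000
seg 2 [50.8°–215.9°] uniform, h=24: θ=138° here. β=87.2, B=165.1. 24·87.2/165.1 = 12.6760 → s = 12.6760

12.6760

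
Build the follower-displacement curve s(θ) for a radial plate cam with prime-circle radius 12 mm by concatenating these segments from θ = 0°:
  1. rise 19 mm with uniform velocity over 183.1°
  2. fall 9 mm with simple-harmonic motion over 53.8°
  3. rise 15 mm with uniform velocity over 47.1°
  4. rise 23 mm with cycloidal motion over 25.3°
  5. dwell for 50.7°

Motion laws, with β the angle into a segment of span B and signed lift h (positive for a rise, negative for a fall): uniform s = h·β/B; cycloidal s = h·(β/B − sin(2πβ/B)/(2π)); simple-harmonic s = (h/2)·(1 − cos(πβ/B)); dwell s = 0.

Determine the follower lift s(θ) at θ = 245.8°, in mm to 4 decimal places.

seg 1 [0°–183.1°] uniform, h=19: full span → s += 19 → s = 19.0000
seg 2 [183.1°–236.9°] simple-harmonic, h=-9: full span → s += -9 → s = 10.0000
seg 3 [236.9°–284°] uniform, h=15: θ=245.8° here. β=8.9, B=47.1. 15·8.9/47.1 = 2.8344 → s = 12.8344

12.8344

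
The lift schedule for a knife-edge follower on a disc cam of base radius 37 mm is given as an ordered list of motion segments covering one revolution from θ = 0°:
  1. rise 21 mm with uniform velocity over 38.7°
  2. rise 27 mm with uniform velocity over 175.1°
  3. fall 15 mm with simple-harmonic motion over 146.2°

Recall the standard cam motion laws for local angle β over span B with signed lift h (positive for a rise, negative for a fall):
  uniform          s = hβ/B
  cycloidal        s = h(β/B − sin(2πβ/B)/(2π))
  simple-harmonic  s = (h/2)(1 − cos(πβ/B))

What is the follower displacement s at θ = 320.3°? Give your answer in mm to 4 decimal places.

seg 1 [0°–38.7°] uniform, h=21: full span → s += 21 → s = 21.0000
seg 2 [38.7°–213.8°] uniform, h=27: full span → s += 27 → s = 48.0000
seg 3 [213.8°–360°] simple-harmonic, h=-15: θ=320.3° here. β=106.5, B=146.2. -15/2·(1 − cos(π·0.7285)) = -12.4325 → s = 35.5675

35.5675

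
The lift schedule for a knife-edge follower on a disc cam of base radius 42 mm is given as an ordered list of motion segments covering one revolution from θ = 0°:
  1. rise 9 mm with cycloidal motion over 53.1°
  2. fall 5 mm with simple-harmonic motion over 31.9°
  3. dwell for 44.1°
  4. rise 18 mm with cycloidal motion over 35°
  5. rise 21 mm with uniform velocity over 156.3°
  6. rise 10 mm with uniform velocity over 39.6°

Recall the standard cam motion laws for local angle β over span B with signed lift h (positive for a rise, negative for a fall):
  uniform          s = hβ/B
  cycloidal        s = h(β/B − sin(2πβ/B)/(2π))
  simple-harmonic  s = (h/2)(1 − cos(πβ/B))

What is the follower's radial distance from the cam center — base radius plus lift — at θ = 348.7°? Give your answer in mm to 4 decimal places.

seg 1 [0°–53.1°] cycloidal, h=9: full span → s += 9 → s = 9.0000
seg 2 [53.1°–85°] simple-harmonic, h=-5: full span → s += -5 → s = 4.0000
seg 3 [85°–129.1°] dwell: s stays 4.0000
seg 4 [129.1°–164.1°] cycloidal, h=18: full span → s += 18 → s = 22.0000
seg 5 [164.1°–320.4°] uniform, h=21: full span → s += 21 → s = 43.0000
seg 6 [320.4°–360°] uniform, h=10: θ=348.7° here. β=28.3, B=39.6. 10·28.3/39.6 = 7.1465 → s = 50.1465
radial distance = base radius + s = 42 + 50.1465 = 92.1465

92.1465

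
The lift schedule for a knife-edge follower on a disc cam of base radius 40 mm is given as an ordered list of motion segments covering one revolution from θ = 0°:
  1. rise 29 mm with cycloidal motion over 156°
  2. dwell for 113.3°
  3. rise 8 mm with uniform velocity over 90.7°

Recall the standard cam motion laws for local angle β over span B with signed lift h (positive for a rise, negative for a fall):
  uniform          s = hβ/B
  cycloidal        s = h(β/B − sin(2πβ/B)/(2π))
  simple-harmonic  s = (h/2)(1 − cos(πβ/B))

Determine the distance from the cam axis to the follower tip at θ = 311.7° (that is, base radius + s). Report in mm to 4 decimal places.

seg 1 [0°–156°] cycloidal, h=29: full span → s += 29 → s = 29.0000
seg 2 [156°–269.3°] dwell: s stays 29.0000
seg 3 [269.3°–360°] uniform, h=8: θ=311.7° here. β=42.4, B=90.7. 8·42.4/90.7 = 3.7398 → s = 32.7398
radial distance = base radius + s = 40 + 32.7398 = 72.7398

72.7398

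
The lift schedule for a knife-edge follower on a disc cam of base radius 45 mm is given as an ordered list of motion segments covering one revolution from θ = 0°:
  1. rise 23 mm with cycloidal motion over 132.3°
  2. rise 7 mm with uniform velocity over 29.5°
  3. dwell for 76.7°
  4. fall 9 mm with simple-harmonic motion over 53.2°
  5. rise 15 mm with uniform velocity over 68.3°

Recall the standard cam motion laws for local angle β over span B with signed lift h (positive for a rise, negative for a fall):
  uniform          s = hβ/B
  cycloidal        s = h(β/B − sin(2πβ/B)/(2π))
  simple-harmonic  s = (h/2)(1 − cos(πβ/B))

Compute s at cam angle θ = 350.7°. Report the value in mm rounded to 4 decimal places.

seg 1 [0°–132.3°] cycloidal, h=23: full span → s += 23 → s = 23.0000
seg 2 [132.3°–161.8°] uniform, h=7: full span → s += 7 → s = 30.0000
seg 3 [161.8°–238.5°] dwell: s stays 30.0000
seg 4 [238.5°–291.7°] simple-harmonic, h=-9: full span → s += -9 → s = 21.0000
seg 5 [291.7°–360°] uniform, h=15: θ=350.7° here. β=59, B=68.3. 15·59/68.3 = 12.9575 → s = 33.9575

33.9575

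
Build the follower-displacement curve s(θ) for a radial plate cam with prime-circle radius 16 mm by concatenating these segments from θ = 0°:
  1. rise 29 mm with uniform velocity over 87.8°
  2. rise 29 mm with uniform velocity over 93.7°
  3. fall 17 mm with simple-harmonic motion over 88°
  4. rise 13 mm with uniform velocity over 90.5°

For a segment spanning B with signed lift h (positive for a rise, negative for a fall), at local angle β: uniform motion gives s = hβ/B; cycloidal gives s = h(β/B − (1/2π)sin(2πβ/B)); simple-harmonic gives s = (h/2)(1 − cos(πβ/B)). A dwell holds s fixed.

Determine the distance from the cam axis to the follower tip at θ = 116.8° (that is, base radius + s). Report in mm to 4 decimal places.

seg 1 [0°–87.8°] uniform, h=29: full span → s += 29 → s = 29.0000
seg 2 [87.8°–181.5°] uniform, h=29: θ=116.8° here. β=29, B=93.7. 29·29/93.7 = 8.9755 → s = 37.9755
radial distance = base radius + s = 16 + 37.9755 = 53.9755

53.9755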